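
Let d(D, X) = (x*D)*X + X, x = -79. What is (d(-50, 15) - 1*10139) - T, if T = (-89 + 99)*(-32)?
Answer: 49446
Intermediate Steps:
d(D, X) = X - 79*D*X (d(D, X) = (-79*D)*X + X = -79*D*X + X = X - 79*D*X)
T = -320 (T = 10*(-32) = -320)
(d(-50, 15) - 1*10139) - T = (15*(1 - 79*(-50)) - 1*10139) - 1*(-320) = (15*(1 + 3950) - 10139) + 320 = (15*3951 - 10139) + 320 = (59265 - 10139) + 320 = 49126 + 320 = 49446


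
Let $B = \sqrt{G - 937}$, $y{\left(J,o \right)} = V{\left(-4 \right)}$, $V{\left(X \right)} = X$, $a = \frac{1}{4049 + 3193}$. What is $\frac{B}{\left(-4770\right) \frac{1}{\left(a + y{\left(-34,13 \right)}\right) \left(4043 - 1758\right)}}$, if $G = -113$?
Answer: $\frac{66189595 i \sqrt{42}}{6908868} \approx 62.088 i$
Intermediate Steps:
$a = \frac{1}{7242} \approx 0.00013808$
$y{\left(J,o \right)} = -4$
$B = 5 i \sqrt{42}$ ($B = \sqrt{-113 - 937} = \sqrt{-1050} = 5 i \sqrt{42} \approx 32.404 i$)
$\frac{B}{\left(-4770\right) \frac{1}{\left(a + y{\left(-34,13 \right)}\right) \left(4043 - 1758\right)}} = \frac{5 i \sqrt{42}}{\left(-4770\right) \frac{1}{\left(\frac{1}{7242} - 4\right) \left(4043 - 1758\right)}} = \frac{5 i \sqrt{42}}{\left(-4770\right) \frac{1}{\left(- \frac{28967}{7242}\right) 2285}} = \frac{5 i \sqrt{42}}{\left(-4770\right) \frac{1}{- \frac{66189595}{7242}}} = \frac{5 i \sqrt{42}}{\left(-4770\right) \left(- \frac{7242}{66189595}\right)} = \frac{5 i \sqrt{42}}{\frac{6908868}{13237919}} = 5 i \sqrt{42} \cdot \frac{13237919}{6908868} = \frac{66189595 i \sqrt{42}}{6908868}$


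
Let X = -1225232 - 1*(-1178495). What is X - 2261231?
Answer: -2307968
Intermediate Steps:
X = -46737 (X = -1225232 + 1178495 = -46737)
X - 2261231 = -46737 - 2261231 = -2307968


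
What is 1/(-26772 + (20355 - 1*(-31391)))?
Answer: 1/24974 ≈ 4.0042e-5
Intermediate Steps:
1/(-26772 + (20355 - 1*(-31391))) = 1/(-26772 + (20355 + 31391)) = 1/(-26772 + 51746) = 1/24974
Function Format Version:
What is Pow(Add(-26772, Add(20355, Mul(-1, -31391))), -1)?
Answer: Rational(1, 24974) ≈ 4.0042e-5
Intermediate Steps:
Pow(Add(-26772, Add(20355, Mul(-1, -31391))), -1) = Pow(Add(-26772, Add(20355, 31391)), -1) = Pow(Add(-26772, 51746), -1) = Pow(24974, -1) = Rational(1, 24974)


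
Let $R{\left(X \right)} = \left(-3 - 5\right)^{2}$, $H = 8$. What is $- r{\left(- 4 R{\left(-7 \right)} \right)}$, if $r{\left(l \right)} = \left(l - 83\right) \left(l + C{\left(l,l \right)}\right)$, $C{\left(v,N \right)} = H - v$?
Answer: $2712$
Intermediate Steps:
$R{\left(X \right)} = 64$ ($R{\left(X \right)} = \left(-8\right)^{2} = 64$)
$C{\left(v,N \right)} = 8 - v$
$r{\left(l \right)} = -664 + 8 l$ ($r{\left(l \right)} = \left(l - 83\right) \left(l - \left(-8 + l\right)\right) = \left(-83 + l\right) 8 = -664 + 8 l$)
$- r{\left(- 4 R{\left(-7 \right)} \right)} = - (-664 + 8 \left(\left(-4\right) 64\right)) = - (-664 + 8 \left(-256\right)) = - (-664 - 2048) = \left(-1\right) \left(-2712\right) = 2712$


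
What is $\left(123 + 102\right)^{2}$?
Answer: $50625$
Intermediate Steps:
$\left(123 + 102\right)^{2} = 225^{2} = 50625$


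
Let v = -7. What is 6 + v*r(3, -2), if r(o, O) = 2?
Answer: -8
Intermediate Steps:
6 + v*r(3, -2) = 6 - 7*2 = 6 - 14 = -8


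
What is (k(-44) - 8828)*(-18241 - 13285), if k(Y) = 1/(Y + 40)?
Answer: 556638819/2 ≈ 2.7832e+8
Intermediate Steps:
k(Y) = 1/(40 + Y)
(k(-44) - 8828)*(-18241 - 13285) = (1/(40 - 44) - 8828)*(-18241 - 13285) = (1/(-4) - 8828)*(-31526) = (-¼ - 8828)*(-31526) = -35313/4*(-31526) = 556638819/2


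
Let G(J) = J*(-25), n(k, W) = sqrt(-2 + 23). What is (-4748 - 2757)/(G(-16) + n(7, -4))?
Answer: -3002000/159979 + 7505*sqrt(21)/159979 ≈ -18.550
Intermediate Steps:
n(k, W) = sqrt(21)
G(J) = -25*J
(-4748 - 2757)/(G(-16) + n(7, -4)) = (-4748 - 2757)/(-25*(-16) + sqrt(21)) = -7505/(400 + sqrt(21))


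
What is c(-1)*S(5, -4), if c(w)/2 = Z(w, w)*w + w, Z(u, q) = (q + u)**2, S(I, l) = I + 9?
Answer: -140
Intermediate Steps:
S(I, l) = 9 + I
c(w) = 2*w + 8*w**3 (c(w) = 2*((w + w)**2*w + w) = 2*((2*w)**2*w + w) = 2*((4*w**2)*w + w) = 2*(4*w**3 + w) = 2*(w + 4*w**3) = 2*w + 8*w**3)
c(-1)*S(5, -4) = (2*(-1) + 8*(-1)**3)*(9 + 5) = (-2 + 8*(-1))*14 = (-2 - 8)*14 = -10*14 = -140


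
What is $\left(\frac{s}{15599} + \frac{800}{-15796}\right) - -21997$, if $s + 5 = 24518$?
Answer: $\frac{1355118802684}{61600451} \approx 21999.0$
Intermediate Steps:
$s = 24513$ ($s = -5 + 24518 = 24513$)
$\left(\frac{s}{15599} + \frac{800}{-15796}\right) - -21997 = \left(\frac{24513}{15599} + \frac{800}{-15796}\right) - -21997 = \left(24513 \cdot \frac{1}{15599} + 800 \left(- \frac{1}{15796}\right)\right) + 21997 = \left(\frac{24513}{15599} - \frac{200}{3949}\right) + 21997 = \frac{93682037}{61600451} + 21997 = \frac{1355118802684}{61600451}$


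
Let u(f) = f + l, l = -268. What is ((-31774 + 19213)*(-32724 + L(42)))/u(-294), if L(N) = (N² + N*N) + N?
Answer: -183101697/281 ≈ -6.5161e+5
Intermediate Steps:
L(N) = N + 2*N² (L(N) = (N² + N²) + N = 2*N² + N = N + 2*N²)
u(f) = -268 + f (u(f) = f - 268 = -268 + f)
((-31774 + 19213)*(-32724 + L(42)))/u(-294) = ((-31774 + 19213)*(-32724 + 42*(1 + 2*42)))/(-268 - 294) = -12561*(-32724 + 42*(1 + 84))/(-562) = -12561*(-32724 + 42*85)*(-1/562) = -12561*(-32724 + 3570)*(-1/562) = -12561*(-29154)*(-1/562) = 366203394*(-1/562) = -183101697/281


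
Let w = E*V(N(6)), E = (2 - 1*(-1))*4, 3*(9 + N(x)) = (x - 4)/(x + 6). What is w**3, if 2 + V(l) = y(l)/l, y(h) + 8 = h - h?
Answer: -9745491456/4173281 ≈ -2335.2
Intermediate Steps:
N(x) = -9 + (-4 + x)/(3*(6 + x)) (N(x) = -9 + ((x - 4)/(x + 6))/3 = -9 + ((-4 + x)/(6 + x))/3 = -9 + (-4 + x)/(3*(6 + x)))
y(h) = -8 (y(h) = -8 + (h - h) = -8 + 0 = -8)
V(l) = -2 - 8/l
E = 12 (E = (2 + 1)*4 = 3*4 = 12)
w = -2136/161 (w = 12*(-2 - 8*3*(6 + 6)/(2*(-83 - 13*6))) = 12*(-2 - 8*18/(-83 - 78)) = 12*(-2 - 8/((2/3)*(1/12)*(-161))) = 12*(-2 - 8/(-161/18)) = 12*(-2 - 8*(-18/161)) = 12*(-2 + 144/161) = 12*(-178/161) = -2136/161 ≈ -13.267)
w**3 = (-2136/161)**3 = -9745491456/4173281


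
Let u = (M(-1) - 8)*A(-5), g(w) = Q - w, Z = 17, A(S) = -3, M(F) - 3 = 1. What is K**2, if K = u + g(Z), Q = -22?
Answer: 729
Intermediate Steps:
M(F) = 4 (M(F) = 3 + 1 = 4)
g(w) = -22 - w
u = 12 (u = (4 - 8)*(-3) = -4*(-3) = 12)
K = -27 (K = 12 + (-22 - 1*17) = 12 + (-22 - 17) = 12 - 39 = -27)
K**2 = (-27)**2 = 729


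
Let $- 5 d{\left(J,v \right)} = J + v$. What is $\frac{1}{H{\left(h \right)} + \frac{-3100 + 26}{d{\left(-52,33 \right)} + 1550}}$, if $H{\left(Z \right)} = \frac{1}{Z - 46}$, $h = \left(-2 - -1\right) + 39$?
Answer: $- \frac{62152}{130729} \approx -0.47543$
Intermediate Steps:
$d{\left(J,v \right)} = - \frac{J}{5} - \frac{v}{5}$ ($d{\left(J,v \right)} = - \frac{J + v}{5} = - \frac{J}{5} - \frac{v}{5}$)
$h = 38$ ($h = \left(-2 + 1\right) + 39 = -1 + 39 = 38$)
$H{\left(Z \right)} = \frac{1}{-46 + Z}$
$\frac{1}{H{\left(h \right)} + \frac{-3100 + 26}{d{\left(-52,33 \right)} + 1550}} = \frac{1}{\frac{1}{-46 + 38} + \frac{-3100 + 26}{\left(\left(- \frac{1}{5}\right) \left(-52\right) - \frac{33}{5}\right) + 1550}} = \frac{1}{\frac{1}{-8} - \frac{3074}{\left(\frac{52}{5} - \frac{33}{5}\right) + 1550}} = \frac{1}{- \frac{1}{8} - \frac{3074}{\frac{19}{5} + 1550}} = \frac{1}{- \frac{1}{8} - \frac{3074}{\frac{7769}{5}}} = \frac{1}{- \frac{1}{8} - \frac{15370}{7769}} = \frac{1}{- \frac{130729}{62152}} = - \frac{62152}{130729}$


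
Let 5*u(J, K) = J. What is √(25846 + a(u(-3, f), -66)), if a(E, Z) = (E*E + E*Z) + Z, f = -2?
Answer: √645499/5 ≈ 160.69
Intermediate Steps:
u(J, K) = J/5
a(E, Z) = Z + E² + E*Z (a(E, Z) = (E² + E*Z) + Z = Z + E² + E*Z)
√(25846 + a(u(-3, f), -66)) = √(25846 + (-66 + ((⅕)*(-3))² + ((⅕)*(-3))*(-66))) = √(25846 + (-66 + (-⅗)² - ⅗*(-66))) = √(25846 + (-66 + 9/25 + 198/5)) = √(25846 - 651/25) = √(645499/25) = √645499/5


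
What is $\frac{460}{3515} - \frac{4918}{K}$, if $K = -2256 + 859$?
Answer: $\frac{3585878}{982091} \approx 3.6513$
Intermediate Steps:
$K = -1397$
$\frac{460}{3515} - \frac{4918}{K} = \frac{460}{3515} - \frac{4918}{-1397} = 460 \cdot \frac{1}{3515} - - \frac{4918}{1397} = \frac{92}{703} + \frac{4918}{1397} = \frac{3585878}{982091}$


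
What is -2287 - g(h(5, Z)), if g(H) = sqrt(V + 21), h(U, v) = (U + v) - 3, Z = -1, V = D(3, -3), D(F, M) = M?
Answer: -2287 - 3*sqrt(2) ≈ -2291.2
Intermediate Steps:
V = -3
h(U, v) = -3 + U + v
g(H) = 3*sqrt(2) (g(H) = sqrt(-3 + 21) = sqrt(18) = 3*sqrt(2))
-2287 - g(h(5, Z)) = -2287 - 3*sqrt(2)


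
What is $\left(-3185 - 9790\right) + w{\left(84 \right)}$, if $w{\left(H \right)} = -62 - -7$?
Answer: $-13030$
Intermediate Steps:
$w{\left(H \right)} = -55$ ($w{\left(H \right)} = -62 + 7 = -55$)
$\left(-3185 - 9790\right) + w{\left(84 \right)} = \left(-3185 - 9790\right) - 55 = -12975 - 55 = -13030$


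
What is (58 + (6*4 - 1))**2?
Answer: 6561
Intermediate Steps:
(58 + (6*4 - 1))**2 = (58 + (24 - 1))**2 = (58 + 23)**2 = 81**2 = 6561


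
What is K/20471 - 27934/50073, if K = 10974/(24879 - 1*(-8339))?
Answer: -9497364554075/17024962157247 ≈ -0.55785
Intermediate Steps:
K = 5487/16609 (K = 10974/(24879 + 8339) = 10974/33218 = 10974*(1/33218) = 5487/16609 ≈ 0.33036)
K/20471 - 27934/50073 = (5487/16609)/20471 - 27934/50073 = (5487/16609)*(1/20471) - 27934*1/50073 = 5487/340002839 - 27934/50073 = -9497364554075/17024962157247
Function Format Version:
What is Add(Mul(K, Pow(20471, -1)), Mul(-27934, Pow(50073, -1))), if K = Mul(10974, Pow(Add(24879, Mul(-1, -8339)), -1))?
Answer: Rational(-9497364554075, 17024962157247) ≈ -0.55785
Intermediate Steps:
K = Rational(5487, 16609) (K = Mul(10974, Pow(Add(24879, 8339), -1)) = Mul(10974, Pow(33218, -1)) = Mul(10974, Rational(1, 33218)) = Rational(5487, 16609) ≈ 0.33036)
Add(Mul(K, Pow(20471, -1)), Mul(-27934, Pow(50073, -1))) = Add(Mul(Rational(5487, 16609), Pow(20471, -1)), Mul(-27934, Pow(50073, -1))) = Add(Mul(Rational(5487, 16609), Rational(1, 20471)), Mul(-27934, Rational(1, 50073))) = Add(Rational(5487, 340002839), Rational(-27934, 50073)) = Rational(-9497364554075, 17024962157247)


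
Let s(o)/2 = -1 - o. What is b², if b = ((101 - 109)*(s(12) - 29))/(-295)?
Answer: 7744/3481 ≈ 2.2246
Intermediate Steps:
s(o) = -2 - 2*o (s(o) = 2*(-1 - o) = -2 - 2*o)
b = -88/59 (b = ((101 - 109)*((-2 - 2*12) - 29))/(-295) = -8*((-2 - 24) - 29)*(-1/295) = -8*(-26 - 29)*(-1/295) = -8*(-55)*(-1/295) = 440*(-1/295) = -88/59 ≈ -1.4915)
b² = (-88/59)² = 7744/3481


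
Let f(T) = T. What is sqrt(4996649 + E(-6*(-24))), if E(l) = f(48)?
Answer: sqrt(4996697) ≈ 2235.3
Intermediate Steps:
E(l) = 48
sqrt(4996649 + E(-6*(-24))) = sqrt(4996649 + 48) = sqrt(4996697)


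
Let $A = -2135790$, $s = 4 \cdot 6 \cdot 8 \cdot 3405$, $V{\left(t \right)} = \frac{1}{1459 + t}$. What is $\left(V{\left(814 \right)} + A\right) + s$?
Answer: $- \frac{3368654189}{2273} \approx -1.482 \cdot 10^{6}$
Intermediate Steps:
$s = 653760$ ($s = 24 \cdot 8 \cdot 3405 = 192 \cdot 3405 = 653760$)
$\left(V{\left(814 \right)} + A\right) + s = \left(\frac{1}{1459 + 814} - 2135790\right) + 653760 = \left(\frac{1}{2273} - 2135790\right) + 653760 = - \frac{4854650669}{2273} + 653760 = - \frac{3368654189}{2273}$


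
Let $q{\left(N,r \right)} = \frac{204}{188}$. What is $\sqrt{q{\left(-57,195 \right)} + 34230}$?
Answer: $\frac{\sqrt{75616467}}{47} \approx 185.02$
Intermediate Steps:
$q{\left(N,r \right)} = \frac{51}{47}$ ($q{\left(N,r \right)} = 204 \cdot \frac{1}{188} = \frac{51}{47}$)
$\sqrt{q{\left(-57,195 \right)} + 34230} = \sqrt{\frac{51}{47} + 34230} = \sqrt{\frac{1608861}{47}} = \frac{\sqrt{75616467}}{47}$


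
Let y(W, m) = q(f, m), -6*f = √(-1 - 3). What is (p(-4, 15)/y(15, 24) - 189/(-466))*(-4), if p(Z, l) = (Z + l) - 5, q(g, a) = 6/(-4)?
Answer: 3350/233 ≈ 14.378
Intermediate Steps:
f = -I/3 (f = -√(-1 - 3)/6 = -I/3 ≈ -0.33333*I)
q(g, a) = -3/2 (q(g, a) = 6*(-¼) = -3/2)
y(W, m) = -3/2
p(Z, l) = -5 + Z + l
(p(-4, 15)/y(15, 24) - 189/(-466))*(-4) = ((-5 - 4 + 15)/(-3/2) - 189/(-466))*(-4) = (6*(-⅔) - 189*(-1/466))*(-4) = (-4 + 189/466)*(-4) = -1675/466*(-4) = 3350/233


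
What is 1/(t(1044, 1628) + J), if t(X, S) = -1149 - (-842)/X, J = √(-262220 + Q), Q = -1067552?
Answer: -312864354/721570407097 - 544968*I*√332443/721570407097 ≈ -0.00043359 - 0.00043546*I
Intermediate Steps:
J = 2*I*√332443 (J = √(-262220 - 1067552) = √(-1329772) = 2*I*√332443 ≈ 1153.2*I)
t(X, S) = -1149 + 842/X
1/(t(1044, 1628) + J) = 1/((-1149 + 842/1044) + 2*I*√332443) = 1/((-1149 + 842*(1/1044)) + 2*I*√332443) = 1/((-1149 + 421/522) + 2*I*√332443) = 1/(-599357/522 + 2*I*√332443)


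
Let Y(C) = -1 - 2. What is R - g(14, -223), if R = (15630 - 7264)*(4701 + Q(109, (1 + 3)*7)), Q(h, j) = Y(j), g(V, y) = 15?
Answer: 39303453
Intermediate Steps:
Y(C) = -3
Q(h, j) = -3
R = 39303468 (R = (15630 - 7264)*(4701 - 3) = 8366*4698 = 39303468)
R - g(14, -223) = 39303468 - 1*15 = 39303468 - 15 = 39303453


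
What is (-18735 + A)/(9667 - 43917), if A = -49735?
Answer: 6847/3425 ≈ 1.9991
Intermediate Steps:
(-18735 + A)/(9667 - 43917) = (-18735 - 49735)/(9667 - 43917) = -68470/(-34250) = -68470*(-1/34250) = 6847/3425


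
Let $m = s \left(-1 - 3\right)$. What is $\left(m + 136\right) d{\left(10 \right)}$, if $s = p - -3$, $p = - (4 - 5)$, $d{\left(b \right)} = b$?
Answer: $1200$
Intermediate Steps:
$p = 1$ ($p = \left(-1\right) \left(-1\right) = 1$)
$s = 4$ ($s = 1 - -3 = 1 + 3 = 4$)
$m = -16$ ($m = 4 \left(-1 - 3\right) = 4 \left(-4\right) = -16$)
$\left(m + 136\right) d{\left(10 \right)} = \left(-16 + 136\right) 10 = 120 \cdot 10 = 1200$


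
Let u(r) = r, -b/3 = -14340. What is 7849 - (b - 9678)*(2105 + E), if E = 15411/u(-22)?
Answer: -46820990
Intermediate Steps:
b = 43020 (b = -3*(-14340) = 43020)
E = -1401/2 (E = 15411/(-22) = 15411*(-1/22) = -1401/2 ≈ -700.50)
7849 - (b - 9678)*(2105 + E) = 7849 - (43020 - 9678)*(2105 - 1401/2) = 7849 - 33342*2809/2 = 7849 - 1*46828839 = 7849 - 46828839 = -46820990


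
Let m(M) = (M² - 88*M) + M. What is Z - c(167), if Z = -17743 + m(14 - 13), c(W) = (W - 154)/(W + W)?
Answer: -5954899/334 ≈ -17829.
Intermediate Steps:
c(W) = (-154 + W)/(2*W) (c(W) = (-154 + W)/((2*W)) = (-154 + W)*(1/(2*W)) = (-154 + W)/(2*W))
m(M) = M² - 87*M
Z = -17829 (Z = -17743 + (14 - 13)*(-87 + (14 - 13)) = -17743 + 1*(-87 + 1) = -17743 + 1*(-86) = -17743 - 86 = -17829)
Z - c(167) = -17829 - (-154 + 167)/(2*167) = -17829 - 13/(2*167) = -17829 - 1*13/334 = -17829 - 13/334 = -5954899/334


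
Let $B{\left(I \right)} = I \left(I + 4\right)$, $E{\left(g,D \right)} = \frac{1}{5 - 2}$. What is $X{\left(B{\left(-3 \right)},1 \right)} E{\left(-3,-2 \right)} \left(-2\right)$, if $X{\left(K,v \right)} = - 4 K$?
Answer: $-8$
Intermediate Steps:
$E{\left(g,D \right)} = \frac{1}{3}$ ($E{\left(g,D \right)} = \frac{1}{5 - 2} = \frac{1}{3}$)
$B{\left(I \right)} = I \left(4 + I\right)$
$X{\left(B{\left(-3 \right)},1 \right)} E{\left(-3,-2 \right)} \left(-2\right) = - 4 \left(- 3 \left(4 - 3\right)\right) \frac{1}{3} \left(-2\right) = - 4 \left(\left(-3\right) 1\right) \frac{1}{3} \left(-2\right) = \left(-4\right) \left(-3\right) \frac{1}{3} \left(-2\right) = 12 \cdot \frac{1}{3} \left(-2\right) = 4 \left(-2\right) = -8$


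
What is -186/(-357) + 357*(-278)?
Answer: -11810212/119 ≈ -99246.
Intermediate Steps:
-186/(-357) + 357*(-278) = -186*(-1/357) - 99246 = 62/119 - 99246 = -11810212/119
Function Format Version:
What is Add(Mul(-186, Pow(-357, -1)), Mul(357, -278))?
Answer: Rational(-11810212, 119) ≈ -99246.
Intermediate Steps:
Add(Mul(-186, Pow(-357, -1)), Mul(357, -278)) = Add(Mul(-186, Rational(-1, 357)), -99246) = Add(Rational(62, 119), -99246) = Rational(-11810212, 119)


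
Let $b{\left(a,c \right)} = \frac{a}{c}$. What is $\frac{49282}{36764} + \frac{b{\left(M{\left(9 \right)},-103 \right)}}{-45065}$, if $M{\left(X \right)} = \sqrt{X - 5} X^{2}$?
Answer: $\frac{114378984379}{85323637490} \approx 1.3405$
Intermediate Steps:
$M{\left(X \right)} = X^{2} \sqrt{-5 + X}$ ($M{\left(X \right)} = \sqrt{-5 + X} X^{2} = X^{2} \sqrt{-5 + X}$)
$\frac{49282}{36764} + \frac{b{\left(M{\left(9 \right)},-103 \right)}}{-45065} = \frac{49282}{36764} + \frac{9^{2} \sqrt{-5 + 9} \frac{1}{-103}}{-45065} = 49282 \cdot \frac{1}{36764} + 81 \sqrt{4} \left(- \frac{1}{103}\right) \left(- \frac{1}{45065}\right) = \frac{24641}{18382} + 81 \cdot 2 \left(- \frac{1}{103}\right) \left(- \frac{1}{45065}\right) = \frac{24641}{18382} + 162 \left(- \frac{1}{103}\right) \left(- \frac{1}{45065}\right) = \frac{24641}{18382} - - \frac{162}{4641695} = \frac{24641}{18382} + \frac{162}{4641695} = \frac{114378984379}{85323637490}$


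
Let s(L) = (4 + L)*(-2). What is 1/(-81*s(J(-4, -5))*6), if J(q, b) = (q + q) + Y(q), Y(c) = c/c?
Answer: -1/2916 ≈ -0.00034294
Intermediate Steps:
Y(c) = 1
J(q, b) = 1 + 2*q (J(q, b) = (q + q) + 1 = 2*q + 1 = 1 + 2*q)
s(L) = -8 - 2*L
1/(-81*s(J(-4, -5))*6) = 1/(-81*(-8 - 2*(1 + 2*(-4)))*6) = 1/(-81*(-8 - 2*(1 - 8))*6) = 1/(-81*(-8 - 2*(-7))*6) = 1/(-81*(-8 + 14)*6) = 1/(-81*6*6) = 1/(-486*6) = 1/(-2916) = -1/2916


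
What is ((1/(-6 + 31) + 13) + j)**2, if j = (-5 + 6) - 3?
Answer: 76176/625 ≈ 121.88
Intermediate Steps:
j = -2 (j = 1 - 3 = -2)
((1/(-6 + 31) + 13) + j)**2 = ((1/(-6 + 31) + 13) - 2)**2 = ((1/25 + 13) - 2)**2 = (326/25 - 2)**2 = (276/25)**2 = 76176/625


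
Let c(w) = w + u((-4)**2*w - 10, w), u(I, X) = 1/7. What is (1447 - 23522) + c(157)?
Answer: -153425/7 ≈ -21918.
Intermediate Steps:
u(I, X) = 1/7
c(w) = 1/7 + w (c(w) = w + 1/7 = 1/7 + w)
(1447 - 23522) + c(157) = (1447 - 23522) + (1/7 + 157) = -22075 + 1100/7 = -153425/7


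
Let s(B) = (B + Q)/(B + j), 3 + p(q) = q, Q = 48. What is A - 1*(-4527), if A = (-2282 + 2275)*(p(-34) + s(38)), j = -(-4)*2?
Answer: 109777/23 ≈ 4772.9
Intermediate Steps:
p(q) = -3 + q
j = 8 (j = -4*(-2) = 8)
s(B) = (48 + B)/(8 + B) (s(B) = (B + 48)/(B + 8) = (48 + B)/(8 + B))
A = 5656/23 (A = (-2282 + 2275)*((-3 - 34) + (48 + 38)/(8 + 38)) = -7*(-37 + 86/46) = -7*(-37 + (1/46)*86) = -7*(-37 + 43/23) = -7*(-808/23) = 5656/23 ≈ 245.91)
A - 1*(-4527) = 5656/23 - 1*(-4527) = 5656/23 + 4527 = 109777/23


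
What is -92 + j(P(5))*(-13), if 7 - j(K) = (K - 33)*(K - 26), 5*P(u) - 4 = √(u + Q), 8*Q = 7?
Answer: 414751/40 - 3731*√94/100 ≈ 10007.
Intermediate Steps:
Q = 7/8 (Q = (⅛)*7 = 7/8 ≈ 0.87500)
P(u) = ⅘ + √(7/8 + u)/5 (P(u) = ⅘ + √(u + 7/8)/5 = ⅘ + √(7/8 + u)/5)
j(K) = 7 - (-33 + K)*(-26 + K) (j(K) = 7 - (K - 33)*(K - 26) = 7 - (-33 + K)*(-26 + K))
-92 + j(P(5))*(-13) = -92 + (-851 - (⅘ + √(14 + 16*5)/20)² + 59*(⅘ + √(14 + 16*5)/20))*(-13) = -92 + (-851 - (⅘ + √(14 + 80)/20)² + 59*(⅘ + √(14 + 80)/20))*(-13) = -92 + (-851 - (⅘ + √94/20)² + 59*(⅘ + √94/20))*(-13) = -92 + (-851 - (⅘ + √94/20)² + (236/5 + 59*√94/20))*(-13) = -92 + (-4019/5 - (⅘ + √94/20)² + 59*√94/20)*(-13) = -92 + (52247/5 + 13*(⅘ + √94/20)² - 767*√94/20) = 51787/5 + 13*(⅘ + √94/20)² - 767*√94/20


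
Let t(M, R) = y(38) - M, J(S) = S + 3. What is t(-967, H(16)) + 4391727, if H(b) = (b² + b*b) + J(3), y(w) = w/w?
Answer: 4392695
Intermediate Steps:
J(S) = 3 + S
y(w) = 1
H(b) = 6 + 2*b² (H(b) = (b² + b*b) + (3 + 3) = (b² + b²) + 6 = 2*b² + 6 = 6 + 2*b²)
t(M, R) = 1 - M
t(-967, H(16)) + 4391727 = (1 - 1*(-967)) + 4391727 = (1 + 967) + 4391727 = 968 + 4391727 = 4392695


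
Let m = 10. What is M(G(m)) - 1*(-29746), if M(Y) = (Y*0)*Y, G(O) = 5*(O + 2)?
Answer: 29746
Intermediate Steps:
G(O) = 10 + 5*O (G(O) = 5*(2 + O) = 10 + 5*O)
M(Y) = 0 (M(Y) = 0*Y = 0)
M(G(m)) - 1*(-29746) = 0 - 1*(-29746) = 0 + 29746 = 29746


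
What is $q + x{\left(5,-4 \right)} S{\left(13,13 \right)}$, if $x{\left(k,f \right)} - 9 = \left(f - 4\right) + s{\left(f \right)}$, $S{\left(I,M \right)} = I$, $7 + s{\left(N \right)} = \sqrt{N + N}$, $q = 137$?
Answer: $59 + 26 i \sqrt{2} \approx 59.0 + 36.77 i$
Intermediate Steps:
$s{\left(N \right)} = -7 + \sqrt{2} \sqrt{N}$ ($s{\left(N \right)} = -7 + \sqrt{N + N} = -7 + \sqrt{2 N} = -7 + \sqrt{2} \sqrt{N}$)
$x{\left(k,f \right)} = -2 + f + \sqrt{2} \sqrt{f}$ ($x{\left(k,f \right)} = 9 + \left(\left(f - 4\right) + \left(-7 + \sqrt{2} \sqrt{f}\right)\right) = 9 + \left(\left(-4 + f\right) + \left(-7 + \sqrt{2} \sqrt{f}\right)\right) = 9 + \left(-11 + f + \sqrt{2} \sqrt{f}\right) = -2 + f + \sqrt{2} \sqrt{f}$)
$q + x{\left(5,-4 \right)} S{\left(13,13 \right)} = 137 + \left(-2 - 4 + \sqrt{2} \sqrt{-4}\right) 13 = 137 + \left(-2 - 4 + \sqrt{2} \cdot 2 i\right) 13 = 137 + \left(-2 - 4 + 2 i \sqrt{2}\right) 13 = 137 + \left(-6 + 2 i \sqrt{2}\right) 13 = 137 - \left(78 - 26 i \sqrt{2}\right) = 59 + 26 i \sqrt{2}$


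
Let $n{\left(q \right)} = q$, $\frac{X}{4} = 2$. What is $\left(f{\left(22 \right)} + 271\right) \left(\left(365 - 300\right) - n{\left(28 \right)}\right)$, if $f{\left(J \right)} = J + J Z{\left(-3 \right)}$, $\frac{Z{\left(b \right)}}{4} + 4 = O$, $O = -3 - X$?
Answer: $-37999$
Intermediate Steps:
$X = 8$ ($X = 4 \cdot 2 = 8$)
$O = -11$ ($O = -3 - 8 = -11$)
$Z{\left(b \right)} = -60$ ($Z{\left(b \right)} = -16 + 4 \left(-11\right) = -16 - 44 = -60$)
$f{\left(J \right)} = - 59 J$ ($f{\left(J \right)} = J + J \left(-60\right) = J - 60 J = - 59 J$)
$\left(f{\left(22 \right)} + 271\right) \left(\left(365 - 300\right) - n{\left(28 \right)}\right) = \left(\left(-59\right) 22 + 271\right) \left(\left(365 - 300\right) - 28\right) = \left(-1298 + 271\right) \left(\left(365 - 300\right) - 28\right) = - 1027 \left(65 - 28\right) = \left(-1027\right) 37 = -37999$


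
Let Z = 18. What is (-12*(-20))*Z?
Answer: 4320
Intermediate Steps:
(-12*(-20))*Z = -12*(-20)*18 = 240*18 = 4320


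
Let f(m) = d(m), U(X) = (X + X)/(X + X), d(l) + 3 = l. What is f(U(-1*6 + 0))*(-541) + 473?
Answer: 1555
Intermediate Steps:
d(l) = -3 + l
U(X) = 1 (U(X) = (2*X)/((2*X)) = (2*X)*(1/(2*X)) = 1)
f(m) = -3 + m
f(U(-1*6 + 0))*(-541) + 473 = (-3 + 1)*(-541) + 473 = -2*(-541) + 473 = 1082 + 473 = 1555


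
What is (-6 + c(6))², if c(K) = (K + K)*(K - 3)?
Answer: 900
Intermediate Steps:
c(K) = 2*K*(-3 + K) (c(K) = (2*K)*(-3 + K) = 2*K*(-3 + K))
(-6 + c(6))² = (-6 + 2*6*(-3 + 6))² = (-6 + 2*6*3)² = (-6 + 36)² = 30² = 900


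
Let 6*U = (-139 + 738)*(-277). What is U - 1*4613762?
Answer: -27848495/6 ≈ -4.6414e+6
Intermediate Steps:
U = -165923/6 (U = ((-139 + 738)*(-277))/6 = (599*(-277))/6 = (1/6)*(-165923) = -165923/6 ≈ -27654.)
U - 1*4613762 = -165923/6 - 1*4613762 = -165923/6 - 4613762 = -27848495/6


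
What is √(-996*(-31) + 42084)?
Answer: 16*√285 ≈ 270.11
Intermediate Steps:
√(-996*(-31) + 42084) = √(30876 + 42084) = √72960 = 16*√285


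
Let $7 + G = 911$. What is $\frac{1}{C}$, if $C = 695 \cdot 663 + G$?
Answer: $\frac{1}{461689} \approx 2.166 \cdot 10^{-6}$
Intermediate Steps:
$G = 904$ ($G = -7 + 911 = 904$)
$C = 461689$ ($C = 695 \cdot 663 + 904 = 460785 + 904 = 461689$)
$\frac{1}{C} = \frac{1}{461689}$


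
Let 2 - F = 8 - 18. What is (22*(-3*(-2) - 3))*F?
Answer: 792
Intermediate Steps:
F = 12 (F = 2 - (8 - 18) = 2 - 1*(-10) = 2 + 10 = 12)
(22*(-3*(-2) - 3))*F = (22*(-3*(-2) - 3))*12 = (22*(6 - 3))*12 = (22*3)*12 = 66*12 = 792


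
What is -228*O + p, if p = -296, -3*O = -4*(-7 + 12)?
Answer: -1816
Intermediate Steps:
O = 20/3 (O = -(-4)*(-7 + 12)/3 = -(-4)*5/3 = -⅓*(-20) = 20/3 ≈ 6.6667)
-228*O + p = -228*20/3 - 296 = -1520 - 296 = -1816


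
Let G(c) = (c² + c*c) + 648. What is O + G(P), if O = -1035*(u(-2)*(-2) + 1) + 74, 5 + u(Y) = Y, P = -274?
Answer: 135349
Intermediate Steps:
u(Y) = -5 + Y
G(c) = 648 + 2*c² (G(c) = (c² + c²) + 648 = 2*c² + 648 = 648 + 2*c²)
O = -15451 (O = -1035*((-5 - 2)*(-2) + 1) + 74 = -1035*(-7*(-2) + 1) + 74 = -1035*(14 + 1) + 74 = -1035*15 + 74 = -15525 + 74 = -15451)
O + G(P) = -15451 + (648 + 2*(-274)²) = -15451 + (648 + 2*75076) = -15451 + (648 + 150152) = -15451 + 150800 = 135349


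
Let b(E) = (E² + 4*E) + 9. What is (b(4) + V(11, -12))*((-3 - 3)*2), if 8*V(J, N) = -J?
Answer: -951/2 ≈ -475.50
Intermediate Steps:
V(J, N) = -J/8 (V(J, N) = (-J)/8 = -J/8)
b(E) = 9 + E² + 4*E
(b(4) + V(11, -12))*((-3 - 3)*2) = ((9 + 4² + 4*4) - ⅛*11)*((-3 - 3)*2) = ((9 + 16 + 16) - 11/8)*(-6*2) = (41 - 11/8)*(-12) = (317/8)*(-12) = -951/2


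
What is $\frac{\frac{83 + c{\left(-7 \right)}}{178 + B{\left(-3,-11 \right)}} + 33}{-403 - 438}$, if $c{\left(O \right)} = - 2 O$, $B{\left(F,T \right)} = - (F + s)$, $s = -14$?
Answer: $- \frac{6532}{163995} \approx -0.039831$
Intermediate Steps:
$B{\left(F,T \right)} = 14 - F$ ($B{\left(F,T \right)} = - (F - 14) = - (-14 + F) = 14 - F$)
$\frac{\frac{83 + c{\left(-7 \right)}}{178 + B{\left(-3,-11 \right)}} + 33}{-403 - 438} = \frac{\frac{83 - -14}{178 + \left(14 - -3\right)} + 33}{-403 - 438} = \frac{\frac{83 + 14}{178 + \left(14 + 3\right)} + 33}{-841} = \left(\frac{97}{178 + 17} + 33\right) \left(- \frac{1}{841}\right) = \left(\frac{97}{195} + 33\right) \left(- \frac{1}{841}\right) = \frac{6532}{195} \left(- \frac{1}{841}\right) = - \frac{6532}{163995}$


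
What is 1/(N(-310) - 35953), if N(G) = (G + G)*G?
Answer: 1/156247 ≈ 6.4001e-6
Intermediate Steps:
N(G) = 2*G**2 (N(G) = (2*G)*G = 2*G**2)
1/(N(-310) - 35953) = 1/(2*(-310)**2 - 35953) = 1/(2*96100 - 35953) = 1/(192200 - 35953) = 1/156247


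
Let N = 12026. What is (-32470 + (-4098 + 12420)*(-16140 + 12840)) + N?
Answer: -27483044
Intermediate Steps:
(-32470 + (-4098 + 12420)*(-16140 + 12840)) + N = (-32470 + (-4098 + 12420)*(-16140 + 12840)) + 12026 = (-32470 + 8322*(-3300)) + 12026 = (-32470 - 27462600) + 12026 = -27495070 + 12026 = -27483044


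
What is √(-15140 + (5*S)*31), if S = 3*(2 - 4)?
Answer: I*√16070 ≈ 126.77*I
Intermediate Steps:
S = -6 (S = 3*(-2) = -6)
√(-15140 + (5*S)*31) = √(-15140 + (5*(-6))*31) = √(-15140 - 30*31) = √(-15140 - 930) = √(-16070) = I*√16070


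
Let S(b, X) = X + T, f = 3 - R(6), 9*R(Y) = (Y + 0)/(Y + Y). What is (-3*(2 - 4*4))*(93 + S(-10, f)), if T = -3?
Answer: 11711/3 ≈ 3903.7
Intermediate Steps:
R(Y) = 1/18 (R(Y) = ((Y + 0)/(Y + Y))/9 = (Y/((2*Y)))/9 = (Y*(1/(2*Y)))/9 = (⅑)*(½) = 1/18)
f = 53/18 (f = 3 - 1*1/18 = 3 - 1/18 = 53/18 ≈ 2.9444)
S(b, X) = -3 + X (S(b, X) = X - 3 = -3 + X)
(-3*(2 - 4*4))*(93 + S(-10, f)) = (-3*(2 - 4*4))*(93 + (-3 + 53/18)) = (-3*(2 - 16))*(93 - 1/18) = -3*(-14)*(1673/18) = 42*(1673/18) = 11711/3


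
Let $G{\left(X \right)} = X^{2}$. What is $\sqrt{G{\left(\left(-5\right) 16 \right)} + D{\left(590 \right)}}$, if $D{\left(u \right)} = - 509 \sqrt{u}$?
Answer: $\sqrt{6400 - 509 \sqrt{590}} \approx 77.224 i$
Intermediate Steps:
$\sqrt{G{\left(\left(-5\right) 16 \right)} + D{\left(590 \right)}} = \sqrt{\left(\left(-5\right) 16\right)^{2} - 509 \sqrt{590}} = \sqrt{\left(-80\right)^{2} - 509 \sqrt{590}} = \sqrt{6400 - 509 \sqrt{590}}$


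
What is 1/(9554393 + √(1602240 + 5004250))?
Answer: 9554393/91286418991959 - √6606490/91286418991959 ≈ 1.0464e-7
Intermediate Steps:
1/(9554393 + √(1602240 + 5004250)) = 1/(9554393 + √6606490)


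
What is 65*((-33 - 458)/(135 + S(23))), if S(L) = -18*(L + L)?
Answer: 31915/693 ≈ 46.053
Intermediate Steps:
S(L) = -36*L
65*((-33 - 458)/(135 + S(23))) = 65*((-33 - 458)/(135 - 36*23)) = 65*(-491/(135 - 828)) = 65*(-491/(-693)) = 65*(-491*(-1/693)) = 65*(491/693) = 31915/693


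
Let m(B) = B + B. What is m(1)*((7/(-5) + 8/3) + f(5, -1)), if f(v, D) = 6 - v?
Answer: 68/15 ≈ 4.5333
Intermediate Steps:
m(B) = 2*B
m(1)*((7/(-5) + 8/3) + f(5, -1)) = (2*1)*((7/(-5) + 8/3) + (6 - 1*5)) = 2*((7*(-⅕) + 8*(⅓)) + (6 - 5)) = 2*((-7/5 + 8/3) + 1) = 2*(19/15 + 1) = 2*(34/15) = 68/15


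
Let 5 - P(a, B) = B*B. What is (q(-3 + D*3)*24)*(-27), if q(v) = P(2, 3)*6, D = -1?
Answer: 15552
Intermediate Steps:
P(a, B) = 5 - B**2 (P(a, B) = 5 - B*B = 5 - B**2)
q(v) = -24 (q(v) = (5 - 1*3**2)*6 = (5 - 1*9)*6 = (5 - 9)*6 = -4*6 = -24)
(q(-3 + D*3)*24)*(-27) = -24*24*(-27) = -576*(-27) = 15552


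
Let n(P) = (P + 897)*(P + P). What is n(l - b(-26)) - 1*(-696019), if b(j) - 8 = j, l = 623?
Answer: 2667735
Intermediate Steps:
b(j) = 8 + j
n(P) = 2*P*(897 + P) (n(P) = (897 + P)*(2*P) = 2*P*(897 + P))
n(l - b(-26)) - 1*(-696019) = 2*(623 - (8 - 26))*(897 + (623 - (8 - 26))) - 1*(-696019) = 2*(623 - 1*(-18))*(897 + (623 - 1*(-18))) + 696019 = 2*(623 + 18)*(897 + (623 + 18)) + 696019 = 2*641*(897 + 641) + 696019 = 2*641*1538 + 696019 = 1971716 + 696019 = 2667735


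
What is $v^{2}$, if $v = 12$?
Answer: $144$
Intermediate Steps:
$v^{2} = 12^{2} = 144$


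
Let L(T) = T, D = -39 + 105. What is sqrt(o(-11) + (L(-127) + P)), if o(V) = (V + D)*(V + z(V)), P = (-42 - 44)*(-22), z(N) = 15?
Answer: sqrt(1985) ≈ 44.553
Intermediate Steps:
D = 66
P = 1892 (P = -86*(-22) = 1892)
o(V) = (15 + V)*(66 + V) (o(V) = (V + 66)*(V + 15) = (66 + V)*(15 + V) = (15 + V)*(66 + V))
sqrt(o(-11) + (L(-127) + P)) = sqrt((990 + (-11)**2 + 81*(-11)) + (-127 + 1892)) = sqrt((990 + 121 - 891) + 1765) = sqrt(220 + 1765) = sqrt(1985)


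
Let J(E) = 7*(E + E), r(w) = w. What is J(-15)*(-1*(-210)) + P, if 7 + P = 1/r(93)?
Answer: -4101950/93 ≈ -44107.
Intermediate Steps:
J(E) = 14*E (J(E) = 7*(2*E) = 14*E)
P = -650/93 (P = -7 + 1/93 = -650/93 ≈ -6.9893)
J(-15)*(-1*(-210)) + P = (14*(-15))*(-1*(-210)) - 650/93 = -210*210 - 650/93 = -44100 - 650/93 = -4101950/93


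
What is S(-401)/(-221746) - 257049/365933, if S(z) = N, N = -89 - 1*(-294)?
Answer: -57074603819/81144179018 ≈ -0.70337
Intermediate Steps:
N = 205 (N = -89 + 294 = 205)
S(z) = 205
S(-401)/(-221746) - 257049/365933 = 205/(-221746) - 257049/365933 = 205*(-1/221746) - 257049*1/365933 = -205/221746 - 257049/365933 = -57074603819/81144179018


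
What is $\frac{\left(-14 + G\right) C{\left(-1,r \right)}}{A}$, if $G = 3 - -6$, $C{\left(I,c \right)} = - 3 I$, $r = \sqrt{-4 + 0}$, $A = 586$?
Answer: $- \frac{15}{586} \approx -0.025597$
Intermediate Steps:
$r = 2 i$ ($r = \sqrt{-4} = 2 i \approx 2.0 i$)
$G = 9$ ($G = 3 + 6 = 9$)
$\frac{\left(-14 + G\right) C{\left(-1,r \right)}}{A} = \frac{\left(-14 + 9\right) \left(\left(-3\right) \left(-1\right)\right)}{586} = \left(-5\right) 3 \cdot \frac{1}{586} = \left(-15\right) \frac{1}{586} = - \frac{15}{586}$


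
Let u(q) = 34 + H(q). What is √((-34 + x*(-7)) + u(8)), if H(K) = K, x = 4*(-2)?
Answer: 8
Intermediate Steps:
x = -8
u(q) = 34 + q
√((-34 + x*(-7)) + u(8)) = √((-34 - 8*(-7)) + (34 + 8)) = √((-34 + 56) + 42) = √(22 + 42) = √64 = 8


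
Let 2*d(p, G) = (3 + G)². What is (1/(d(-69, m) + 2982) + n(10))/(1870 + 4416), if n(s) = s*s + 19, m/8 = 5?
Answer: 929749/49112518 ≈ 0.018931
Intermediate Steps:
m = 40 (m = 8*5 = 40)
n(s) = 19 + s² (n(s) = s² + 19 = 19 + s²)
d(p, G) = (3 + G)²/2
(1/(d(-69, m) + 2982) + n(10))/(1870 + 4416) = (1/((3 + 40)²/2 + 2982) + (19 + 10²))/(1870 + 4416) = (1/((½)*43² + 2982) + (19 + 100))/6286 = (1/((½)*1849 + 2982) + 119)*(1/6286) = (1/(1849/2 + 2982) + 119)*(1/6286) = (1/(7813/2) + 119)*(1/6286) = (2/7813 + 119)*(1/6286) = (929749/7813)*(1/6286) = 929749/49112518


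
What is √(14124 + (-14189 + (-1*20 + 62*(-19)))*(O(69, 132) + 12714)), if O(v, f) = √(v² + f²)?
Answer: √(-195616194 - 46161*√2465) ≈ 14068.0*I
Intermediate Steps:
O(v, f) = √(f² + v²)
√(14124 + (-14189 + (-1*20 + 62*(-19)))*(O(69, 132) + 12714)) = √(14124 + (-14189 + (-1*20 + 62*(-19)))*(√(132² + 69²) + 12714)) = √(14124 + (-14189 + (-20 - 1178))*(√(17424 + 4761) + 12714)) = √(14124 + (-14189 - 1198)*(√22185 + 12714)) = √(14124 - 15387*(3*√2465 + 12714)) = √(14124 - 15387*(12714 + 3*√2465)) = √(14124 + (-195630318 - 46161*√2465)) = √(-195616194 - 46161*√2465)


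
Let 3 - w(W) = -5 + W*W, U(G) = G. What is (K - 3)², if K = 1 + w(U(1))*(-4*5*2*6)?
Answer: 2829124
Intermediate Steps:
w(W) = 8 - W² (w(W) = 3 - (-5 + W*W) = 3 - (-5 + W²) = 3 + (5 - W²) = 8 - W²)
K = -1679 (K = 1 + (8 - 1*1²)*(-4*5*2*6) = 1 + (8 - 1*1)*(-40*6) = 1 + (8 - 1)*(-4*60) = 1 + 7*(-240) = 1 - 1680 = -1679)
(K - 3)² = (-1679 - 3)² = (-1682)² = 2829124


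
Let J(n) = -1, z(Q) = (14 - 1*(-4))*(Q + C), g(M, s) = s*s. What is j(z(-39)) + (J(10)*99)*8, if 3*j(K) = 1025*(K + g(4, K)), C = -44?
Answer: 762101058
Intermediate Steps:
g(M, s) = s²
z(Q) = -792 + 18*Q (z(Q) = (14 - 1*(-4))*(Q - 44) = (14 + 4)*(-44 + Q) = 18*(-44 + Q) = -792 + 18*Q)
j(K) = 1025*K/3 + 1025*K²/3 (j(K) = (1025*(K + K²))/3 = (1025*K + 1025*K²)/3 = 1025*K/3 + 1025*K²/3)
j(z(-39)) + (J(10)*99)*8 = 1025*(-792 + 18*(-39))*(1 + (-792 + 18*(-39)))/3 - 1*99*8 = 1025*(-792 - 702)*(1 + (-792 - 702))/3 - 99*8 = (1025/3)*(-1494)*(1 - 1494) - 792 = (1025/3)*(-1494)*(-1493) - 792 = 762101850 - 792 = 762101058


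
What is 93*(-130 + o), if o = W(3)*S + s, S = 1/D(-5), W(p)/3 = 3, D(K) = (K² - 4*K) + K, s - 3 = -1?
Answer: -475323/40 ≈ -11883.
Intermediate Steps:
s = 2 (s = 3 - 1 = 2)
D(K) = K² - 3*K
W(p) = 9 (W(p) = 3*3 = 9)
S = 1/40 (S = 1/(-5*(-3 - 5)) = 1/(-5*(-8)) = 1/40 ≈ 0.025000)
o = 89/40 (o = 9*(1/40) + 2 = 9/40 + 2 = 89/40 ≈ 2.2250)
93*(-130 + o) = 93*(-130 + 89/40) = 93*(-5111/40) = -475323/40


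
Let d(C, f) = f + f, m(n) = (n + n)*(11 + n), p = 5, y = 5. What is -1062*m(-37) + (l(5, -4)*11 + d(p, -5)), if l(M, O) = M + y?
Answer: -2043188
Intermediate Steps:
m(n) = 2*n*(11 + n) (m(n) = (2*n)*(11 + n) = 2*n*(11 + n))
d(C, f) = 2*f
l(M, O) = 5 + M (l(M, O) = M + 5 = 5 + M)
-1062*m(-37) + (l(5, -4)*11 + d(p, -5)) = -2124*(-37)*(11 - 37) + ((5 + 5)*11 + 2*(-5)) = -2124*(-37)*(-26) + (10*11 - 10) = -1062*1924 + (110 - 10) = -2043288 + 100 = -2043188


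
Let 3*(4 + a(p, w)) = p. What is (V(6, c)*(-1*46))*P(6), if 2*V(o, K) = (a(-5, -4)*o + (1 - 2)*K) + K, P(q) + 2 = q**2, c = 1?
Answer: 26588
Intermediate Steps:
a(p, w) = -4 + p/3
P(q) = -2 + q**2
V(o, K) = -17*o/6 (V(o, K) = (((-4 + (1/3)*(-5))*o + (1 - 2)*K) + K)/2 = (((-4 - 5/3)*o - K) + K)/2 = ((-17*o/3 - K) + K)/2 = ((-K - 17*o/3) + K)/2 = (-17*o/3)/2 = -17*o/6)
(V(6, c)*(-1*46))*P(6) = ((-17/6*6)*(-1*46))*(-2 + 6**2) = (-17*(-46))*(-2 + 36) = 782*34 = 26588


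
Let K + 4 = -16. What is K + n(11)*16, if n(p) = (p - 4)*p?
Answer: 1212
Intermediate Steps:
K = -20 (K = -4 - 16 = -20)
n(p) = p*(-4 + p) (n(p) = (-4 + p)*p = p*(-4 + p))
K + n(11)*16 = -20 + (11*(-4 + 11))*16 = -20 + (11*7)*16 = -20 + 77*16 = -20 + 1232 = 1212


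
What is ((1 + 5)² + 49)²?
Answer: 7225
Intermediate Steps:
((1 + 5)² + 49)² = (6² + 49)² = (36 + 49)² = 85² = 7225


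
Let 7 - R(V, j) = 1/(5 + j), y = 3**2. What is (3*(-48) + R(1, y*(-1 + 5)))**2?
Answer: 31561924/1681 ≈ 18776.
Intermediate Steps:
y = 9
R(V, j) = 7 - 1/(5 + j)
(3*(-48) + R(1, y*(-1 + 5)))**2 = (3*(-48) + (34 + 7*(9*(-1 + 5)))/(5 + 9*(-1 + 5)))**2 = (-144 + (34 + 7*(9*4))/(5 + 9*4))**2 = (-144 + (34 + 7*36)/(5 + 36))**2 = (-144 + (34 + 252)/41)**2 = (-144 + (1/41)*286)**2 = (-144 + 286/41)**2 = (-5618/41)**2 = 31561924/1681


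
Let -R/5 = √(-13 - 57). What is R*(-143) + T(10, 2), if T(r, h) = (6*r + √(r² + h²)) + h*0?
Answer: 60 + 2*√26 + 715*I*√70 ≈ 70.198 + 5982.1*I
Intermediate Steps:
R = -5*I*√70 (R = -5*√(-13 - 57) = -5*I*√70 ≈ -41.833*I)
T(r, h) = √(h² + r²) + 6*r (T(r, h) = (6*r + √(h² + r²)) + 0 = (√(h² + r²) + 6*r) + 0 = √(h² + r²) + 6*r)
R*(-143) + T(10, 2) = -5*I*√70*(-143) + (√(2² + 10²) + 6*10) = 715*I*√70 + (√(4 + 100) + 60) = 715*I*√70 + (√104 + 60) = 715*I*√70 + (2*√26 + 60) = 715*I*√70 + (60 + 2*√26) = 60 + 2*√26 + 715*I*√70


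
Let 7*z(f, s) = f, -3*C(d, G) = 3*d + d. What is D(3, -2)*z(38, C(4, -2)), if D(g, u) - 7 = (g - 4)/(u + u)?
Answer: 551/14 ≈ 39.357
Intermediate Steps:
D(g, u) = 7 + (-4 + g)/(2*u) (D(g, u) = 7 + (g - 4)/(u + u) = 7 + (-4 + g)/((2*u)) = 7 + (-4 + g)*(1/(2*u)) = 7 + (-4 + g)/(2*u))
C(d, G) = -4*d/3 (C(d, G) = -(3*d + d)/3 = -4*d/3)
z(f, s) = f/7
D(3, -2)*z(38, C(4, -2)) = ((1/2)*(-4 + 3 + 14*(-2))/(-2))*((1/7)*38) = ((1/2)*(-1/2)*(-4 + 3 - 28))*(38/7) = ((1/2)*(-1/2)*(-29))*(38/7) = (29/4)*(38/7) = 551/14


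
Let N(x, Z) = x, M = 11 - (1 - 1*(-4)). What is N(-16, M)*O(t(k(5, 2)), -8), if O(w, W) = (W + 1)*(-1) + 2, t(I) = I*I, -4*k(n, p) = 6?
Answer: -144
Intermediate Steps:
k(n, p) = -3/2 (k(n, p) = -¼*6 = -3/2)
t(I) = I²
M = 6 (M = 11 - (1 + 4) = 11 - 1*5 = 11 - 5 = 6)
O(w, W) = 1 - W (O(w, W) = (1 + W)*(-1) + 2 = (-1 - W) + 2 = 1 - W)
N(-16, M)*O(t(k(5, 2)), -8) = -16*(1 - 1*(-8)) = -16*(1 + 8) = -16*9 = -144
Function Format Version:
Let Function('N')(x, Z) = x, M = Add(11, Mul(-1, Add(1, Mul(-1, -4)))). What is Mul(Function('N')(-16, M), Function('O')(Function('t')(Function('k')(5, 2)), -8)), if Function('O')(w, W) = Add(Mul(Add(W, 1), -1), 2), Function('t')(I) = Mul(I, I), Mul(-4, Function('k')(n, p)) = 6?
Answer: -144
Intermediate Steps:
Function('k')(n, p) = Rational(-3, 2) (Function('k')(n, p) = Mul(Rational(-1, 4), 6) = Rational(-3, 2))
Function('t')(I) = Pow(I, 2)
M = 6 (M = Add(11, Mul(-1, Add(1, 4))) = Add(11, Mul(-1, 5)) = Add(11, -5) = 6)
Function('O')(w, W) = Add(1, Mul(-1, W)) (Function('O')(w, W) = Add(Mul(Add(1, W), -1), 2) = Add(Add(-1, Mul(-1, W)), 2) = Add(1, Mul(-1, W)))
Mul(Function('N')(-16, M), Function('O')(Function('t')(Function('k')(5, 2)), -8)) = Mul(-16, Add(1, Mul(-1, -8))) = Mul(-16, Add(1, 8)) = Mul(-16, 9) = -144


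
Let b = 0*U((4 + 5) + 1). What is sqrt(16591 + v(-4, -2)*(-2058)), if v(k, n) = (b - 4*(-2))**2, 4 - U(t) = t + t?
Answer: I*sqrt(115121) ≈ 339.29*I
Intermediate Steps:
U(t) = 4 - 2*t (U(t) = 4 - (t + t) = 4 - 2*t)
b = 0 (b = 0*(4 - 2*((4 + 5) + 1)) = 0*(4 - 2*(9 + 1)) = 0*(4 - 2*10) = 0*(4 - 20) = 0*(-16) = 0)
v(k, n) = 64 (v(k, n) = (0 - 4*(-2))**2 = (0 + 8)**2 = 8**2 = 64)
sqrt(16591 + v(-4, -2)*(-2058)) = sqrt(16591 + 64*(-2058)) = sqrt(16591 - 131712) = sqrt(-115121) = I*sqrt(115121)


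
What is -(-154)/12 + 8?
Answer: 125/6 ≈ 20.833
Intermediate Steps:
-(-154)/12 + 8 = -14*(-11/12) + 8 = 77/6 + 8 = 125/6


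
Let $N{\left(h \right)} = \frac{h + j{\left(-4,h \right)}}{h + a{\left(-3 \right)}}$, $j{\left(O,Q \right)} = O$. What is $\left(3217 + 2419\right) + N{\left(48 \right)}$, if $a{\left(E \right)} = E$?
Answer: $\frac{253664}{45} \approx 5637.0$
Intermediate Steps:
$N{\left(h \right)} = \frac{-4 + h}{-3 + h}$ ($N{\left(h \right)} = \frac{h - 4}{h - 3} = \frac{-4 + h}{-3 + h}$)
$\left(3217 + 2419\right) + N{\left(48 \right)} = \left(3217 + 2419\right) + \frac{-4 + 48}{-3 + 48} = 5636 + \frac{1}{45} \cdot 44 = 5636 + \frac{44}{45} = \frac{253664}{45}$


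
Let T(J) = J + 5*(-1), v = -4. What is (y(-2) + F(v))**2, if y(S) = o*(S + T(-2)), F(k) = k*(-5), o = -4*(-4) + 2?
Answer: 20164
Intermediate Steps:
T(J) = -5 + J (T(J) = J - 5 = -5 + J)
o = 18 (o = 16 + 2 = 18)
F(k) = -5*k
y(S) = -126 + 18*S (y(S) = 18*(S + (-5 - 2)) = 18*(S - 7) = 18*(-7 + S) = -126 + 18*S)
(y(-2) + F(v))**2 = ((-126 + 18*(-2)) - 5*(-4))**2 = ((-126 - 36) + 20)**2 = (-162 + 20)**2 = (-142)**2 = 20164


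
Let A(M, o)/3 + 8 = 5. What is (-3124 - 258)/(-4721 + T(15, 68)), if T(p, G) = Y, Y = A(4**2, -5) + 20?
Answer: 1691/2355 ≈ 0.71805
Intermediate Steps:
A(M, o) = -9 (A(M, o) = -24 + 3*5 = -24 + 15 = -9)
Y = 11 (Y = -9 + 20 = 11)
T(p, G) = 11
(-3124 - 258)/(-4721 + T(15, 68)) = (-3124 - 258)/(-4721 + 11) = -3382/(-4710) = -3382*(-1/4710) = 1691/2355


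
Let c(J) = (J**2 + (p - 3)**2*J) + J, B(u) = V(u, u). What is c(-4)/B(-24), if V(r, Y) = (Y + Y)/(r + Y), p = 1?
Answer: -4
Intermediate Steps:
V(r, Y) = 2*Y/(Y + r) (V(r, Y) = (2*Y)/(Y + r) = 2*Y/(Y + r))
B(u) = 1 (B(u) = 2*u/(u + u) = 2*u/((2*u)) = 2*u*(1/(2*u)) = 1)
c(J) = J**2 + 5*J (c(J) = (J**2 + (1 - 3)**2*J) + J = (J**2 + (-2)**2*J) + J = (J**2 + 4*J) + J = J**2 + 5*J)
c(-4)/B(-24) = -4*(5 - 4)/1 = -4*1*1 = -4*1 = -4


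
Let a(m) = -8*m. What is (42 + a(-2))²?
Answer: 3364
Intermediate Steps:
(42 + a(-2))² = (42 - 8*(-2))² = (42 + 16)² = 58² = 3364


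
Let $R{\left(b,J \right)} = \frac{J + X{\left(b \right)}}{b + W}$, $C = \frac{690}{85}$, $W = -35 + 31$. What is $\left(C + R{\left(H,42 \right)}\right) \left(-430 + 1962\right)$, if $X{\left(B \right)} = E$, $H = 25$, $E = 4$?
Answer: $\frac{5637760}{357} \approx 15792.0$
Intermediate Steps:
$W = -4$
$X{\left(B \right)} = 4$
$C = \frac{138}{17}$ ($C = 690 \cdot \frac{1}{85} = \frac{138}{17} \approx 8.1176$)
$R{\left(b,J \right)} = \frac{4 + J}{-4 + b}$ ($R{\left(b,J \right)} = \frac{J + 4}{b - 4} = \frac{4 + J}{-4 + b}$)
$\left(C + R{\left(H,42 \right)}\right) \left(-430 + 1962\right) = \left(\frac{138}{17} + \frac{4 + 42}{-4 + 25}\right) \left(-430 + 1962\right) = \left(\frac{138}{17} + \frac{1}{21} \cdot 46\right) 1532 = \left(\frac{138}{17} + \frac{46}{21}\right) 1532 = \frac{3680}{357} \cdot 1532 = \frac{5637760}{357}$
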